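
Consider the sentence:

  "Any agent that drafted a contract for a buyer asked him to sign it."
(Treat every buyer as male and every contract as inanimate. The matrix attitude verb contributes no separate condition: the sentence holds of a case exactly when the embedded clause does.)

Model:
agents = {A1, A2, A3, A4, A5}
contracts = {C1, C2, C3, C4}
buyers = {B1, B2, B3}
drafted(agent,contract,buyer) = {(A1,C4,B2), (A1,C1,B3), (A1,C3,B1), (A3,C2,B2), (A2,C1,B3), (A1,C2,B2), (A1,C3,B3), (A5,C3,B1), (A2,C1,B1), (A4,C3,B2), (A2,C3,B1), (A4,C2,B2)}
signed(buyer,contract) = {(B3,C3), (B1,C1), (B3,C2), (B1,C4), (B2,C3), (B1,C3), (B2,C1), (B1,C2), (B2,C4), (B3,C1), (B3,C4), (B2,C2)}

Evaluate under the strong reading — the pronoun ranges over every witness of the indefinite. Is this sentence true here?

"him" takes "a buyer" as antecedent and "it" takes "a contract"; both are donkey pronouns co-varying with the restrictor.
Strong reading: for every (a,c,b) with drafted(a,c,b), signed(b,c).
Restrictor triples: (A1,C1,B3)→signed(B3,C1) ✓  (A1,C2,B2)→signed(B2,C2) ✓  (A1,C3,B1)→signed(B1,C3) ✓  (A1,C3,B3)→signed(B3,C3) ✓  (A1,C4,B2)→signed(B2,C4) ✓  (A2,C1,B1)→signed(B1,C1) ✓  (A2,C1,B3)→signed(B3,C1) ✓  (A2,C3,B1)→signed(B1,C3) ✓  (A3,C2,B2)→signed(B2,C2) ✓  (A4,C2,B2)→signed(B2,C2) ✓  (A4,C3,B2)→signed(B2,C3) ✓  (A5,C3,B1)→signed(B1,C3) ✓
Every restrictor triple satisfies the scope.

True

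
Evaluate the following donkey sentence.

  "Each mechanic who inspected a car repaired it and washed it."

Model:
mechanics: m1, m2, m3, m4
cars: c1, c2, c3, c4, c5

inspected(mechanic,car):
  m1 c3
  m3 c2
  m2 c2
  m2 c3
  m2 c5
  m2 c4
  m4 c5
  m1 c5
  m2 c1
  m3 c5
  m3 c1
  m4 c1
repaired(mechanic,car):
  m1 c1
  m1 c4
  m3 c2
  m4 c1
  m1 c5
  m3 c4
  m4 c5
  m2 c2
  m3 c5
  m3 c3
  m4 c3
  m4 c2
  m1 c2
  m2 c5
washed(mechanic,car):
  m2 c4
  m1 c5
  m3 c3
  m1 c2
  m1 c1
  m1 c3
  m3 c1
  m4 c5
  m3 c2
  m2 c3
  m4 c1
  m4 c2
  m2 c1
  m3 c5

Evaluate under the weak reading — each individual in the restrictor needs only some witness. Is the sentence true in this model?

"it" takes "a car" as antecedent — a donkey pronoun bound across the clause boundary.
Weak reading: every mechanic m with some inspected-car has at least one inspected-car c such that repaired(m,c) ∧ washed(m,c).
Per mechanic: m1:✓  m2:✗  m3:✓  m4:✓
m2 has no witness among its inspected-cars.

False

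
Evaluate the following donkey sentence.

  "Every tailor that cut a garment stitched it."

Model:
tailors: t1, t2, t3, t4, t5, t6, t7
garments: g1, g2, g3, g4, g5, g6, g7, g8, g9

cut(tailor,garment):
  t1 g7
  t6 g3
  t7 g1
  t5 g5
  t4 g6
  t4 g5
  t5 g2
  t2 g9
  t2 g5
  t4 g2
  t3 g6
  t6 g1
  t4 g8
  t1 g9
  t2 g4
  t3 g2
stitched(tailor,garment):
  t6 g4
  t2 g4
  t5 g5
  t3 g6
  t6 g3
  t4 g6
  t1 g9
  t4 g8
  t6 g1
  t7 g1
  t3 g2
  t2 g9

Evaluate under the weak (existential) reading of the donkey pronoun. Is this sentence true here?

"it" takes "a garment" as antecedent — a donkey pronoun bound across the clause boundary.
Weak reading: every tailor t with some cut-garment has at least one cut-garment g such that stitched(t,g).
Per tailor: t1:✓  t2:✓  t3:✓  t4:✓  t5:✓  t6:✓  t7:✓
Every tailor in the restrictor has a witness.

True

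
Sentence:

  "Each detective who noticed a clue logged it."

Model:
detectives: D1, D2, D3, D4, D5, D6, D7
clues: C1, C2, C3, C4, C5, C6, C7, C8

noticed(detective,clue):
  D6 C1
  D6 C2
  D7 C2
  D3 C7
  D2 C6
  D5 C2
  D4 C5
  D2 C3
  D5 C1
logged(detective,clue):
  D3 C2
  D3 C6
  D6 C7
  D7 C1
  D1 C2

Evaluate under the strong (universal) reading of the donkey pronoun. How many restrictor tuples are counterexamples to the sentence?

9

"it" takes "a clue" as antecedent — a donkey pronoun bound across the clause boundary.
Strong reading: for every (d,c) with noticed(d,c), logged(d,c).
Restrictor pairs: (D2,C3) ✗  (D2,C6) ✗  (D3,C7) ✗  (D4,C5) ✗  (D5,C1) ✗  (D5,C2) ✗  (D6,C1) ✗  (D6,C2) ✗  (D7,C2) ✗
Counterexamples (restrictor pairs failing the scope): 9.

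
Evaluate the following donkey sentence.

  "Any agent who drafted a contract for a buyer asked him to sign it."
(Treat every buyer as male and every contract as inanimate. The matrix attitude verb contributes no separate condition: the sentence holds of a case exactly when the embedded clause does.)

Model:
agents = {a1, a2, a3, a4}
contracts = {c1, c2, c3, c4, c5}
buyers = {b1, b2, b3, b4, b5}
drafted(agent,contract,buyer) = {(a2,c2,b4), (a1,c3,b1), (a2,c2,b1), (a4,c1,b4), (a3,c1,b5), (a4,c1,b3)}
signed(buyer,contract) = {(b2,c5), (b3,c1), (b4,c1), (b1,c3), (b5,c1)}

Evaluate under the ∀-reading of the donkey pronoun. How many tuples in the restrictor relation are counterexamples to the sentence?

"him" takes "a buyer" as antecedent and "it" takes "a contract"; both are donkey pronouns co-varying with the restrictor.
Strong reading: for every (a,c,b) with drafted(a,c,b), signed(b,c).
Restrictor triples: (a1,c3,b1)→signed(b1,c3) ✓  (a2,c2,b1)→signed(b1,c2) ✗  (a2,c2,b4)→signed(b4,c2) ✗  (a3,c1,b5)→signed(b5,c1) ✓  (a4,c1,b3)→signed(b3,c1) ✓  (a4,c1,b4)→signed(b4,c1) ✓
Counterexamples (restrictor triples failing the scope): 2.

2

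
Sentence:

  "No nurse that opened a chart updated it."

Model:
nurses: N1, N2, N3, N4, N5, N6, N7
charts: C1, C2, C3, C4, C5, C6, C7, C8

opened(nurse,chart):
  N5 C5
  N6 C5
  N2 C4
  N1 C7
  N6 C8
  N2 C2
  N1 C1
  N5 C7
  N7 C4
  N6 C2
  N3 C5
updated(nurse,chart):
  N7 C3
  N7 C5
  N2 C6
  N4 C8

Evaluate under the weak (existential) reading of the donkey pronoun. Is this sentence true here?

"it" takes "a chart" as antecedent — a donkey pronoun bound across the clause boundary.
Truth condition: for no (n,c) with opened(n,c) does updated(n,c) hold.
Restrictor pairs — does the scope hold? (N1,C1):fails  (N1,C7):fails  (N2,C2):fails  (N2,C4):fails  (N3,C5):fails  (N5,C5):fails  (N5,C7):fails  (N6,C2):fails  (N6,C5):fails  (N6,C8):fails  (N7,C4):fails
Scope holds for no restrictor pair, so the sentence is true.

True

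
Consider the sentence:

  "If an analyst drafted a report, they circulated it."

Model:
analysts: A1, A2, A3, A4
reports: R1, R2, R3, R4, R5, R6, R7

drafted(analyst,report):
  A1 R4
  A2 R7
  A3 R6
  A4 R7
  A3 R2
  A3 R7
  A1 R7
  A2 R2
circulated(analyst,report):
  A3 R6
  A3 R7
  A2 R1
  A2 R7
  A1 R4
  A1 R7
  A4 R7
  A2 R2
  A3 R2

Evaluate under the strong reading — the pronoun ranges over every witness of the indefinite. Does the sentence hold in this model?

True

"it" takes "a report" as antecedent — a donkey pronoun bound across the clause boundary.
Strong reading: for every (a,r) with drafted(a,r), circulated(a,r).
Restrictor pairs: (A1,R4) ✓  (A1,R7) ✓  (A2,R2) ✓  (A2,R7) ✓  (A3,R2) ✓  (A3,R6) ✓  (A3,R7) ✓  (A4,R7) ✓
Every restrictor pair satisfies the scope.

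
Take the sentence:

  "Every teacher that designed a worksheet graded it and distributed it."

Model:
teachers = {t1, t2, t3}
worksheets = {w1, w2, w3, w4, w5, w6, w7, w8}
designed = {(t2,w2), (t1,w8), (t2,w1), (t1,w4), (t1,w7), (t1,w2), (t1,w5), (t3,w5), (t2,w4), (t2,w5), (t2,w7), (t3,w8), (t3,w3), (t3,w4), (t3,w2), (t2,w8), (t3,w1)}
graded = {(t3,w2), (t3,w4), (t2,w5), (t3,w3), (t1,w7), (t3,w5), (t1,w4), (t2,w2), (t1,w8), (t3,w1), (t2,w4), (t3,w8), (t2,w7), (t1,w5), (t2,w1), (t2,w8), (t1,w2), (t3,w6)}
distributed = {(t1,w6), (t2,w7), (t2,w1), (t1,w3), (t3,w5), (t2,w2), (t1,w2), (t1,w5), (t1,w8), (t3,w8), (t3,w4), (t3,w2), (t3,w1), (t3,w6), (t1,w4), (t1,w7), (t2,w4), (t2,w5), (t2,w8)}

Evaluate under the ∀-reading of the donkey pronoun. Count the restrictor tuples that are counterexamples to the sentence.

1

"it" takes "a worksheet" as antecedent — a donkey pronoun bound across the clause boundary.
Strong reading: for every (t,w) with designed(t,w), graded(t,w) ∧ distributed(t,w).
Restrictor pairs: (t1,w2) ✓  (t1,w4) ✓  (t1,w5) ✓  (t1,w7) ✓  (t1,w8) ✓  (t2,w1) ✓  (t2,w2) ✓  (t2,w4) ✓  (t2,w5) ✓  (t2,w7) ✓  (t2,w8) ✓  (t3,w1) ✓  (t3,w2) ✓  (t3,w3) ✗  (t3,w4) ✓  (t3,w5) ✓  (t3,w8) ✓
Counterexamples (restrictor pairs failing the scope): 1.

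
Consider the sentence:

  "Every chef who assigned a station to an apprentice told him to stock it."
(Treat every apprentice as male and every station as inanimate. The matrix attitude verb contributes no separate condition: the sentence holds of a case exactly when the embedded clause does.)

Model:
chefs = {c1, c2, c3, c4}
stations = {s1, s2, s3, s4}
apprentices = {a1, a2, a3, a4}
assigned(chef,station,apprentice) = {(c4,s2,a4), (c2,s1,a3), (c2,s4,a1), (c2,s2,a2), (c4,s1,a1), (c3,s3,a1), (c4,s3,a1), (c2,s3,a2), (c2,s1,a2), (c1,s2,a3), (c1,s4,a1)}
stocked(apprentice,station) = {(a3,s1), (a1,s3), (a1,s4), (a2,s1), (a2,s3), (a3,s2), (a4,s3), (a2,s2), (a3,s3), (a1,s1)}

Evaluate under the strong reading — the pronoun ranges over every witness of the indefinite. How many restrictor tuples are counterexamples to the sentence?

"him" takes "an apprentice" as antecedent and "it" takes "a station"; both are donkey pronouns co-varying with the restrictor.
Strong reading: for every (c,s,a) with assigned(c,s,a), stocked(a,s).
Restrictor triples: (c1,s2,a3)→stocked(a3,s2) ✓  (c1,s4,a1)→stocked(a1,s4) ✓  (c2,s1,a2)→stocked(a2,s1) ✓  (c2,s1,a3)→stocked(a3,s1) ✓  (c2,s2,a2)→stocked(a2,s2) ✓  (c2,s3,a2)→stocked(a2,s3) ✓  (c2,s4,a1)→stocked(a1,s4) ✓  (c3,s3,a1)→stocked(a1,s3) ✓  (c4,s1,a1)→stocked(a1,s1) ✓  (c4,s2,a4)→stocked(a4,s2) ✗  (c4,s3,a1)→stocked(a1,s3) ✓
Counterexamples (restrictor triples failing the scope): 1.

1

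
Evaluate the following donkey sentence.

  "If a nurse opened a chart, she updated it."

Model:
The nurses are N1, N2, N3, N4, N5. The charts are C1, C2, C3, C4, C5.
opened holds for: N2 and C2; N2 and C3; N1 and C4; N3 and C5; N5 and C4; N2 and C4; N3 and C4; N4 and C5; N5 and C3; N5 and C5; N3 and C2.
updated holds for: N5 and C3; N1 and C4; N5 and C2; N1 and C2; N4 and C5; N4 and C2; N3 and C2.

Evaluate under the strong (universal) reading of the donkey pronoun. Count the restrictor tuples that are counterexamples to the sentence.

7

"it" takes "a chart" as antecedent — a donkey pronoun bound across the clause boundary.
Strong reading: for every (n,c) with opened(n,c), updated(n,c).
Restrictor pairs: (N1,C4) ✓  (N2,C2) ✗  (N2,C3) ✗  (N2,C4) ✗  (N3,C2) ✓  (N3,C4) ✗  (N3,C5) ✗  (N4,C5) ✓  (N5,C3) ✓  (N5,C4) ✗  (N5,C5) ✗
Counterexamples (restrictor pairs failing the scope): 7.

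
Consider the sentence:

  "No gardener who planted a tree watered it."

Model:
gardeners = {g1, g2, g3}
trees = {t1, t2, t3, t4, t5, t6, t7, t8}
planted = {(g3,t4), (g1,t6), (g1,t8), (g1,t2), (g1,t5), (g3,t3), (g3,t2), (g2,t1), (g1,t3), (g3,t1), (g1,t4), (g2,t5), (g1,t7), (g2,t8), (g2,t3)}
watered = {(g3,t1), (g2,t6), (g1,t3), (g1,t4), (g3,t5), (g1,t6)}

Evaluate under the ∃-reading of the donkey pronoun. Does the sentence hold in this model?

False

"it" takes "a tree" as antecedent — a donkey pronoun bound across the clause boundary.
Truth condition: for no (g,t) with planted(g,t) does watered(g,t) hold.
Restrictor pairs — does the scope hold? (g1,t2):fails  (g1,t3):holds  (g1,t4):holds  (g1,t5):fails  (g1,t6):holds  (g1,t7):fails  (g1,t8):fails  (g2,t1):fails  (g2,t3):fails  (g2,t5):fails  (g2,t8):fails  (g3,t1):holds  (g3,t2):fails  (g3,t3):fails  (g3,t4):fails
Scope holds for 4 pair(s), so the sentence is false.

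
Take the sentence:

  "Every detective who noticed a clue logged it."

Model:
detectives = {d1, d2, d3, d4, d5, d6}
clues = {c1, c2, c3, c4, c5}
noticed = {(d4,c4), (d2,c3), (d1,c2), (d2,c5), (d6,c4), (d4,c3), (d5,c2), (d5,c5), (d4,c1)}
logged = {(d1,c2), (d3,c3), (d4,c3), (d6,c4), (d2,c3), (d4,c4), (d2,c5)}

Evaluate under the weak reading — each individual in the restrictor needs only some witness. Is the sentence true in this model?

"it" takes "a clue" as antecedent — a donkey pronoun bound across the clause boundary.
Weak reading: every detective d with some noticed-clue has at least one noticed-clue c such that logged(d,c).
Per detective: d1:✓  d2:✓  d4:✓  d5:✗  d6:✓
d5 has no witness among its noticed-clues.

False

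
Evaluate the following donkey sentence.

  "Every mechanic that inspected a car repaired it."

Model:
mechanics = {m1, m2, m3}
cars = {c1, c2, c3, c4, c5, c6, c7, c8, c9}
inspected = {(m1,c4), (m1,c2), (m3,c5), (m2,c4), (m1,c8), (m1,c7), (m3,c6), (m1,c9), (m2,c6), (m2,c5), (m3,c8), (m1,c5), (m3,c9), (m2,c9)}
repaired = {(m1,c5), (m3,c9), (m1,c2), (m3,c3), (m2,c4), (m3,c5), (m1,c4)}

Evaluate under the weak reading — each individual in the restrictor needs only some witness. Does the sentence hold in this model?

"it" takes "a car" as antecedent — a donkey pronoun bound across the clause boundary.
Weak reading: every mechanic m with some inspected-car has at least one inspected-car c such that repaired(m,c).
Per mechanic: m1:✓  m2:✓  m3:✓
Every mechanic in the restrictor has a witness.

True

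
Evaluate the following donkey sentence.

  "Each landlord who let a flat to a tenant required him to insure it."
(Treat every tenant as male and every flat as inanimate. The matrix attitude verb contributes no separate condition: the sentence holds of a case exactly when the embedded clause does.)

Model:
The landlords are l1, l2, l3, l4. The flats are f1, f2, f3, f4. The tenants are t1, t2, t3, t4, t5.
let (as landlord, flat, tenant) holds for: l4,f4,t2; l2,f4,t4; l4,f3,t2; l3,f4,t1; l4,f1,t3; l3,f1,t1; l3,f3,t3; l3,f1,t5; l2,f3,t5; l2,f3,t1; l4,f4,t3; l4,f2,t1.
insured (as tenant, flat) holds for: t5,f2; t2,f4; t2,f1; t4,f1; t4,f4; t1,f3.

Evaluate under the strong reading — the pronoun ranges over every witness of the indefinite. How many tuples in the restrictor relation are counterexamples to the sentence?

"him" takes "a tenant" as antecedent and "it" takes "a flat"; both are donkey pronouns co-varying with the restrictor.
Strong reading: for every (l,f,t) with let(l,f,t), insured(t,f).
Restrictor triples: (l2,f3,t1)→insured(t1,f3) ✓  (l2,f3,t5)→insured(t5,f3) ✗  (l2,f4,t4)→insured(t4,f4) ✓  (l3,f1,t1)→insured(t1,f1) ✗  (l3,f1,t5)→insured(t5,f1) ✗  (l3,f3,t3)→insured(t3,f3) ✗  (l3,f4,t1)→insured(t1,f4) ✗  (l4,f1,t3)→insured(t3,f1) ✗  (l4,f2,t1)→insured(t1,f2) ✗  (l4,f3,t2)→insured(t2,f3) ✗  (l4,f4,t2)→insured(t2,f4) ✓  (l4,f4,t3)→insured(t3,f4) ✗
Counterexamples (restrictor triples failing the scope): 9.

9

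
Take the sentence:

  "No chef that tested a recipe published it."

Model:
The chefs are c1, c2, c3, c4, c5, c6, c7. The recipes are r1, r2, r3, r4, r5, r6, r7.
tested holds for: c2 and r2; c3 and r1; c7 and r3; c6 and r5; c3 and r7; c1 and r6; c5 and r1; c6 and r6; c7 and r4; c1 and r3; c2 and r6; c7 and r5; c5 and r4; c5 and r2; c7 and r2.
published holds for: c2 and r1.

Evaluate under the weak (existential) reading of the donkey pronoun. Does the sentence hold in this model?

"it" takes "a recipe" as antecedent — a donkey pronoun bound across the clause boundary.
Truth condition: for no (c,r) with tested(c,r) does published(c,r) hold.
Restrictor pairs — does the scope hold? (c1,r3):fails  (c1,r6):fails  (c2,r2):fails  (c2,r6):fails  (c3,r1):fails  (c3,r7):fails  (c5,r1):fails  (c5,r2):fails  (c5,r4):fails  (c6,r5):fails  (c6,r6):fails  (c7,r2):fails  (c7,r3):fails  (c7,r4):fails  (c7,r5):fails
Scope holds for no restrictor pair, so the sentence is true.

True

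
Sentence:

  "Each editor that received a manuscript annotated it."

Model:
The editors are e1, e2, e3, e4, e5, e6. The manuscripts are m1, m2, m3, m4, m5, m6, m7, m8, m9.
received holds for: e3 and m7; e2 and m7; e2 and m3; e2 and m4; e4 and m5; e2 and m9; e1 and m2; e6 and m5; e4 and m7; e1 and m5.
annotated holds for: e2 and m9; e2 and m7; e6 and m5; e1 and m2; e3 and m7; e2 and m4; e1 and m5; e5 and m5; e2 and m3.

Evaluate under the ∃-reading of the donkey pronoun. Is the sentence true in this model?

False

"it" takes "a manuscript" as antecedent — a donkey pronoun bound across the clause boundary.
Weak reading: every editor e with some received-manuscript has at least one received-manuscript m such that annotated(e,m).
Per editor: e1:✓  e2:✓  e3:✓  e4:✗  e6:✓
e4 has no witness among its received-manuscripts.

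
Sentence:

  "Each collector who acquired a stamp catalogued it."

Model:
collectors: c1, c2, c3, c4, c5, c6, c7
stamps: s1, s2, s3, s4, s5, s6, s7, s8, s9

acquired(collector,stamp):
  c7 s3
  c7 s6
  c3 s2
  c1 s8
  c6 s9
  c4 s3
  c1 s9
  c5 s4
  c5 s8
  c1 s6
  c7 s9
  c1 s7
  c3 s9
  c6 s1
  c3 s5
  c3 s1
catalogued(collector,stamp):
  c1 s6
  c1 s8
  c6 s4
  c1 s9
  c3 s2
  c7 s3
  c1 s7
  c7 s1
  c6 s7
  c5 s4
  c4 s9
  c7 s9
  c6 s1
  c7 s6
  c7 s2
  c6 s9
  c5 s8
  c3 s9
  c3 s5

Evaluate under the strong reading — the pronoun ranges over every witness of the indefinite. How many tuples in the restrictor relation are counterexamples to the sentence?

2

"it" takes "a stamp" as antecedent — a donkey pronoun bound across the clause boundary.
Strong reading: for every (c,s) with acquired(c,s), catalogued(c,s).
Restrictor pairs: (c1,s6) ✓  (c1,s7) ✓  (c1,s8) ✓  (c1,s9) ✓  (c3,s1) ✗  (c3,s2) ✓  (c3,s5) ✓  (c3,s9) ✓  (c4,s3) ✗  (c5,s4) ✓  (c5,s8) ✓  (c6,s1) ✓  (c6,s9) ✓  (c7,s3) ✓  (c7,s6) ✓  (c7,s9) ✓
Counterexamples (restrictor pairs failing the scope): 2.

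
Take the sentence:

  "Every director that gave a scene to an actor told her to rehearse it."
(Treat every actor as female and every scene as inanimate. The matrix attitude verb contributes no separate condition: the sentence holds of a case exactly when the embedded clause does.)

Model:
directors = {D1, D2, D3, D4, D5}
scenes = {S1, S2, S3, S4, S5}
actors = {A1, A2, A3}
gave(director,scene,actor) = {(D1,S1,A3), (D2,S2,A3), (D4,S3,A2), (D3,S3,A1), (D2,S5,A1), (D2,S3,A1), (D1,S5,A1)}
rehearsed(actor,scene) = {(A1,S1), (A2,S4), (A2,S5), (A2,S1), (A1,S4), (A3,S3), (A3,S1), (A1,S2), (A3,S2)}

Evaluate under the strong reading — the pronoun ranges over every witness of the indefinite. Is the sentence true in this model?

False

"her" takes "an actor" as antecedent and "it" takes "a scene"; both are donkey pronouns co-varying with the restrictor.
Strong reading: for every (d,s,a) with gave(d,s,a), rehearsed(a,s).
Restrictor triples: (D1,S1,A3)→rehearsed(A3,S1) ✓  (D1,S5,A1)→rehearsed(A1,S5) ✗  (D2,S2,A3)→rehearsed(A3,S2) ✓  (D2,S3,A1)→rehearsed(A1,S3) ✗  (D2,S5,A1)→rehearsed(A1,S5) ✗  (D3,S3,A1)→rehearsed(A1,S3) ✗  (D4,S3,A2)→rehearsed(A2,S3) ✗
Counterexample: (D1,S5,A1) — rehearsed(A1,S5) does not hold.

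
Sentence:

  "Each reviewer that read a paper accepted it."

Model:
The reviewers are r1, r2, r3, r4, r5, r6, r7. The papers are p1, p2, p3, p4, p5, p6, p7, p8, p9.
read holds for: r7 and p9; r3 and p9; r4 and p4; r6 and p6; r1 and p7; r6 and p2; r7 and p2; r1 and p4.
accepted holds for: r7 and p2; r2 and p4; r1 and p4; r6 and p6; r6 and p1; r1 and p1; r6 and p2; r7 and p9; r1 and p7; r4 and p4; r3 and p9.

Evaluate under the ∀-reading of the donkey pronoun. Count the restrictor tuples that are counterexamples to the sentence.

0

"it" takes "a paper" as antecedent — a donkey pronoun bound across the clause boundary.
Strong reading: for every (r,p) with read(r,p), accepted(r,p).
Restrictor pairs: (r1,p4) ✓  (r1,p7) ✓  (r3,p9) ✓  (r4,p4) ✓  (r6,p2) ✓  (r6,p6) ✓  (r7,p2) ✓  (r7,p9) ✓
Counterexamples (restrictor pairs failing the scope): 0.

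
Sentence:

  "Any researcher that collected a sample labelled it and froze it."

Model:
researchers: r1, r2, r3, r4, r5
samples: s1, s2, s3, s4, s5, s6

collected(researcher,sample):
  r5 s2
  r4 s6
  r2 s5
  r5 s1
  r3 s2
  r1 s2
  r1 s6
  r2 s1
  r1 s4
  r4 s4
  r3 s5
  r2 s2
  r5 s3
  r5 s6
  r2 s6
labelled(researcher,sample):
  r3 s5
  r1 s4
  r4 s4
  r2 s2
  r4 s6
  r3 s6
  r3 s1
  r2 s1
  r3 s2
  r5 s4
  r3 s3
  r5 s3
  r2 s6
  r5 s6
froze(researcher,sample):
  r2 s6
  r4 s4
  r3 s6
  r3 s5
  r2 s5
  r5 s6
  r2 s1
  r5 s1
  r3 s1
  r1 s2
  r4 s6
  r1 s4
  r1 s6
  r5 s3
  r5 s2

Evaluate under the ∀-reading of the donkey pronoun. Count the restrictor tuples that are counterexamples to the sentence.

"it" takes "a sample" as antecedent — a donkey pronoun bound across the clause boundary.
Strong reading: for every (r,s) with collected(r,s), labelled(r,s) ∧ froze(r,s).
Restrictor pairs: (r1,s2) ✗  (r1,s4) ✓  (r1,s6) ✗  (r2,s1) ✓  (r2,s2) ✗  (r2,s5) ✗  (r2,s6) ✓  (r3,s2) ✗  (r3,s5) ✓  (r4,s4) ✓  (r4,s6) ✓  (r5,s1) ✗  (r5,s2) ✗  (r5,s3) ✓  (r5,s6) ✓
Counterexamples (restrictor pairs failing the scope): 7.

7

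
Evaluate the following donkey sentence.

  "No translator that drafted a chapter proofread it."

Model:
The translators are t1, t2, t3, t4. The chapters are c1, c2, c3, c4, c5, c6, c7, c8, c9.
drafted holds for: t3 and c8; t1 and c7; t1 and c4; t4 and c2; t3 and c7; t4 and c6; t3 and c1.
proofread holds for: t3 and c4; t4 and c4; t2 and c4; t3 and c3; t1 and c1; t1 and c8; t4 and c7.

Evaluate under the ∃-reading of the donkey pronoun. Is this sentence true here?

True

"it" takes "a chapter" as antecedent — a donkey pronoun bound across the clause boundary.
Truth condition: for no (t,c) with drafted(t,c) does proofread(t,c) hold.
Restrictor pairs — does the scope hold? (t1,c4):fails  (t1,c7):fails  (t3,c1):fails  (t3,c7):fails  (t3,c8):fails  (t4,c2):fails  (t4,c6):fails
Scope holds for no restrictor pair, so the sentence is true.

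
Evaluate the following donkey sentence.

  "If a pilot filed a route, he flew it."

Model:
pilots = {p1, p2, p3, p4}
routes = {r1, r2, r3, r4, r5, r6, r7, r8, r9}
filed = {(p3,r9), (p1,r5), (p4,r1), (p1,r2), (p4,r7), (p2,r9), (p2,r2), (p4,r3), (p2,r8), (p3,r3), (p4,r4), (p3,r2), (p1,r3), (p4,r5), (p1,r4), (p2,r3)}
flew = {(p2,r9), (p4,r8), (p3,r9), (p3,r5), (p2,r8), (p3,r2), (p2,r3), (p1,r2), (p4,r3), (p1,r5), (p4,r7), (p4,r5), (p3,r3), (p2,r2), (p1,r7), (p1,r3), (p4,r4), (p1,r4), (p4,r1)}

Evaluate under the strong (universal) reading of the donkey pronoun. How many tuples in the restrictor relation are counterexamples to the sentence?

0

"it" takes "a route" as antecedent — a donkey pronoun bound across the clause boundary.
Strong reading: for every (p,r) with filed(p,r), flew(p,r).
Restrictor pairs: (p1,r2) ✓  (p1,r3) ✓  (p1,r4) ✓  (p1,r5) ✓  (p2,r2) ✓  (p2,r3) ✓  (p2,r8) ✓  (p2,r9) ✓  (p3,r2) ✓  (p3,r3) ✓  (p3,r9) ✓  (p4,r1) ✓  (p4,r3) ✓  (p4,r4) ✓  (p4,r5) ✓  (p4,r7) ✓
Counterexamples (restrictor pairs failing the scope): 0.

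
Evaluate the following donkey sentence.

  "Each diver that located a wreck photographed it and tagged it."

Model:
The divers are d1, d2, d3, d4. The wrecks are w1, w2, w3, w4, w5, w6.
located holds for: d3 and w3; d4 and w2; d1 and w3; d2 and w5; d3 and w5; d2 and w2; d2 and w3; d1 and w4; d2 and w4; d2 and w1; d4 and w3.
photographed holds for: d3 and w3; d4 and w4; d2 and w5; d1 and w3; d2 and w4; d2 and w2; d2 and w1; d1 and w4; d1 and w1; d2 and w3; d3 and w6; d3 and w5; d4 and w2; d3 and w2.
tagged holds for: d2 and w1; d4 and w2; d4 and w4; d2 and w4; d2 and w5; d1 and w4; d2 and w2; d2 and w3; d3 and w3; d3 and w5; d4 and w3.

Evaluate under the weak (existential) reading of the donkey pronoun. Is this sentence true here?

"it" takes "a wreck" as antecedent — a donkey pronoun bound across the clause boundary.
Weak reading: every diver d with some located-wreck has at least one located-wreck w such that photographed(d,w) ∧ tagged(d,w).
Per diver: d1:✓  d2:✓  d3:✓  d4:✓
Every diver in the restrictor has a witness.

True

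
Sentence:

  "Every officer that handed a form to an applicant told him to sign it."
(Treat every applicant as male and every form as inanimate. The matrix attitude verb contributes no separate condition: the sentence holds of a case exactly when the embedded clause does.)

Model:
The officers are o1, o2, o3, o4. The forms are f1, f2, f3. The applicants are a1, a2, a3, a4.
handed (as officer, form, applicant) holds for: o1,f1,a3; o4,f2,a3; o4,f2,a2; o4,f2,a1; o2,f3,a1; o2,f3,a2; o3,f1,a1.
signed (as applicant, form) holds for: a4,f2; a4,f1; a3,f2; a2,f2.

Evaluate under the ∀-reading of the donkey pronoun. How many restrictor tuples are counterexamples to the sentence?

5

"him" takes "an applicant" as antecedent and "it" takes "a form"; both are donkey pronouns co-varying with the restrictor.
Strong reading: for every (o,f,a) with handed(o,f,a), signed(a,f).
Restrictor triples: (o1,f1,a3)→signed(a3,f1) ✗  (o2,f3,a1)→signed(a1,f3) ✗  (o2,f3,a2)→signed(a2,f3) ✗  (o3,f1,a1)→signed(a1,f1) ✗  (o4,f2,a1)→signed(a1,f2) ✗  (o4,f2,a2)→signed(a2,f2) ✓  (o4,f2,a3)→signed(a3,f2) ✓
Counterexamples (restrictor triples failing the scope): 5.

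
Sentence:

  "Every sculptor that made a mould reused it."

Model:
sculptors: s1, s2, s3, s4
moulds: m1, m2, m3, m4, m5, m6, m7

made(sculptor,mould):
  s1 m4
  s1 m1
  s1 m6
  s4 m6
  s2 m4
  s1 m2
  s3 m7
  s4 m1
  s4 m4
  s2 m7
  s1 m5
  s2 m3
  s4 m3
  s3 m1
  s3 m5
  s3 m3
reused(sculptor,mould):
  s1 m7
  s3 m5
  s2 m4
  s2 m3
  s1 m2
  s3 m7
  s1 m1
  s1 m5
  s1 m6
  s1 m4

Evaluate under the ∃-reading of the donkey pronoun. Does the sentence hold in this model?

False

"it" takes "a mould" as antecedent — a donkey pronoun bound across the clause boundary.
Weak reading: every sculptor s with some made-mould has at least one made-mould m such that reused(s,m).
Per sculptor: s1:✓  s2:✓  s3:✓  s4:✗
s4 has no witness among its made-moulds.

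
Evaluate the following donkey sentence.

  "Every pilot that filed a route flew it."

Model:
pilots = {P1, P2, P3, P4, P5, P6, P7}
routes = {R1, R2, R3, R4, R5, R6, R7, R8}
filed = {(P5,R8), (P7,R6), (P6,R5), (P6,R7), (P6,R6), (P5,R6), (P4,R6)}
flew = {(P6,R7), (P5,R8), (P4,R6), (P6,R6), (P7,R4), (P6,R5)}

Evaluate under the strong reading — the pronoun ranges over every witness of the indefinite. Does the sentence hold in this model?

"it" takes "a route" as antecedent — a donkey pronoun bound across the clause boundary.
Strong reading: for every (p,r) with filed(p,r), flew(p,r).
Restrictor pairs: (P4,R6) ✓  (P5,R6) ✗  (P5,R8) ✓  (P6,R5) ✓  (P6,R6) ✓  (P6,R7) ✓  (P7,R6) ✗
Counterexample: (P5,R6) is in filed but fails the scope.

False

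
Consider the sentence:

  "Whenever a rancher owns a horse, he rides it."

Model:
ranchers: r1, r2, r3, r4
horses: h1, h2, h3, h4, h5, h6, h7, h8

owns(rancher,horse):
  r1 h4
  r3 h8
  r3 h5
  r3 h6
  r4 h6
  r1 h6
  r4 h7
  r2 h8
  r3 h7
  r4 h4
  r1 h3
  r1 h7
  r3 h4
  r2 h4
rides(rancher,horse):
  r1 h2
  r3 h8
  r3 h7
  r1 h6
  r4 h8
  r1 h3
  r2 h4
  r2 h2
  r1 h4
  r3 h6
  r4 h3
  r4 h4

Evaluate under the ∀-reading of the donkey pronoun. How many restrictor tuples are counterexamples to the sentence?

6

"it" takes "a horse" as antecedent — a donkey pronoun bound across the clause boundary.
Strong reading: for every (r,h) with owns(r,h), rides(r,h).
Restrictor pairs: (r1,h3) ✓  (r1,h4) ✓  (r1,h6) ✓  (r1,h7) ✗  (r2,h4) ✓  (r2,h8) ✗  (r3,h4) ✗  (r3,h5) ✗  (r3,h6) ✓  (r3,h7) ✓  (r3,h8) ✓  (r4,h4) ✓  (r4,h6) ✗  (r4,h7) ✗
Counterexamples (restrictor pairs failing the scope): 6.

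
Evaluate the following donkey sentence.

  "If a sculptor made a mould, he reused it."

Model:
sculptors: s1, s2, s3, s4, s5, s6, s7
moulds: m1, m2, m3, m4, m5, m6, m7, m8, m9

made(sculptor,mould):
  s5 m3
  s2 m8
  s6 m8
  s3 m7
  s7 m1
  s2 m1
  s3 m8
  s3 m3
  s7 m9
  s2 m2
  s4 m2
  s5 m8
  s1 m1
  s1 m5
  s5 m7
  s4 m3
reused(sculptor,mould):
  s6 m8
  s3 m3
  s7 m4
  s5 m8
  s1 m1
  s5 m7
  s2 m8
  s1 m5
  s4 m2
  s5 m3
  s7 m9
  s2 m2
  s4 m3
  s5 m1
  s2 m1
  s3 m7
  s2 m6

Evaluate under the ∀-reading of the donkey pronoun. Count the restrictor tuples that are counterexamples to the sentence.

2

"it" takes "a mould" as antecedent — a donkey pronoun bound across the clause boundary.
Strong reading: for every (s,m) with made(s,m), reused(s,m).
Restrictor pairs: (s1,m1) ✓  (s1,m5) ✓  (s2,m1) ✓  (s2,m2) ✓  (s2,m8) ✓  (s3,m3) ✓  (s3,m7) ✓  (s3,m8) ✗  (s4,m2) ✓  (s4,m3) ✓  (s5,m3) ✓  (s5,m7) ✓  (s5,m8) ✓  (s6,m8) ✓  (s7,m1) ✗  (s7,m9) ✓
Counterexamples (restrictor pairs failing the scope): 2.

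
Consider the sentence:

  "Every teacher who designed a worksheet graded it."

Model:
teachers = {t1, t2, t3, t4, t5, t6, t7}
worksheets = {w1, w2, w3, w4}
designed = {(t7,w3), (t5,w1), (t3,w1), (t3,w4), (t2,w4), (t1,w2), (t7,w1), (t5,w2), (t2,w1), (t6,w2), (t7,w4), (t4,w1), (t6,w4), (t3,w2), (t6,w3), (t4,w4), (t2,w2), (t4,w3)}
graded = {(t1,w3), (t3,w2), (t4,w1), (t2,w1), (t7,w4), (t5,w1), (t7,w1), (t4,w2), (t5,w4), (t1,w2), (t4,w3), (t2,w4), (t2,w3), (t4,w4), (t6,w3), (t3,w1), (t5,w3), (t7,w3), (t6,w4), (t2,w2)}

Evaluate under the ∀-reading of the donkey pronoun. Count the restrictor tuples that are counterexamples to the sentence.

"it" takes "a worksheet" as antecedent — a donkey pronoun bound across the clause boundary.
Strong reading: for every (t,w) with designed(t,w), graded(t,w).
Restrictor pairs: (t1,w2) ✓  (t2,w1) ✓  (t2,w2) ✓  (t2,w4) ✓  (t3,w1) ✓  (t3,w2) ✓  (t3,w4) ✗  (t4,w1) ✓  (t4,w3) ✓  (t4,w4) ✓  (t5,w1) ✓  (t5,w2) ✗  (t6,w2) ✗  (t6,w3) ✓  (t6,w4) ✓  (t7,w1) ✓  (t7,w3) ✓  (t7,w4) ✓
Counterexamples (restrictor pairs failing the scope): 3.

3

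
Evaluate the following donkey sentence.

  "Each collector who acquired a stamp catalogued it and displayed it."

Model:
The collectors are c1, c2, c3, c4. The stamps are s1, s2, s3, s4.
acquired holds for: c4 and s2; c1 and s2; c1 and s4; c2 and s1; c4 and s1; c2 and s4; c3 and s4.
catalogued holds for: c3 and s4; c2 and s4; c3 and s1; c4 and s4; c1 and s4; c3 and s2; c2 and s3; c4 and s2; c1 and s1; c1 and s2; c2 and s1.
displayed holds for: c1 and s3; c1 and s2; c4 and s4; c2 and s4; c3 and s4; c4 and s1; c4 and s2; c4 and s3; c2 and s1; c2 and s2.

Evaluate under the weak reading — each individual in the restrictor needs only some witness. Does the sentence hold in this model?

True

"it" takes "a stamp" as antecedent — a donkey pronoun bound across the clause boundary.
Weak reading: every collector c with some acquired-stamp has at least one acquired-stamp s such that catalogued(c,s) ∧ displayed(c,s).
Per collector: c1:✓  c2:✓  c3:✓  c4:✓
Every collector in the restrictor has a witness.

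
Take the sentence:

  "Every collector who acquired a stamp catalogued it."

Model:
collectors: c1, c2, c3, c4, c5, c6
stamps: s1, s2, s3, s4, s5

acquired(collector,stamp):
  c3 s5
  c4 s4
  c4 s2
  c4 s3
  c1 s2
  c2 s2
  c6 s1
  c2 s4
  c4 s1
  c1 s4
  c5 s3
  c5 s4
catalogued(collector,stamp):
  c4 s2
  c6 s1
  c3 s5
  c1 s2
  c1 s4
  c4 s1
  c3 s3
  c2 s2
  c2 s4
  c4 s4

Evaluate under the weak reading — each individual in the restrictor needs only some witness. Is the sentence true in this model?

"it" takes "a stamp" as antecedent — a donkey pronoun bound across the clause boundary.
Weak reading: every collector c with some acquired-stamp has at least one acquired-stamp s such that catalogued(c,s).
Per collector: c1:✓  c2:✓  c3:✓  c4:✓  c5:✗  c6:✓
c5 has no witness among its acquired-stamps.

False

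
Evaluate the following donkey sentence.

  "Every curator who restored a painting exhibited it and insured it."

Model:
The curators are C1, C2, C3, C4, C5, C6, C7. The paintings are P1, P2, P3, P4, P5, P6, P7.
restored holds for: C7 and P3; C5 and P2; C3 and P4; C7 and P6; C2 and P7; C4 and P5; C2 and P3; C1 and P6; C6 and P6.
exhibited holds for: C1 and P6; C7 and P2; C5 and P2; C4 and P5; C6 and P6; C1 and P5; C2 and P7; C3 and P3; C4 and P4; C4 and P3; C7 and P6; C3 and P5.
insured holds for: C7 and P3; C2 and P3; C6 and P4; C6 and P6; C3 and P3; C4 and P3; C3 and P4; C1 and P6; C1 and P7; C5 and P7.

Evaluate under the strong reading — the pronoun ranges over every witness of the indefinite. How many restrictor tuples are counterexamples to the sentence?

"it" takes "a painting" as antecedent — a donkey pronoun bound across the clause boundary.
Strong reading: for every (c,p) with restored(c,p), exhibited(c,p) ∧ insured(c,p).
Restrictor pairs: (C1,P6) ✓  (C2,P3) ✗  (C2,P7) ✗  (C3,P4) ✗  (C4,P5) ✗  (C5,P2) ✗  (C6,P6) ✓  (C7,P3) ✗  (C7,P6) ✗
Counterexamples (restrictor pairs failing the scope): 7.

7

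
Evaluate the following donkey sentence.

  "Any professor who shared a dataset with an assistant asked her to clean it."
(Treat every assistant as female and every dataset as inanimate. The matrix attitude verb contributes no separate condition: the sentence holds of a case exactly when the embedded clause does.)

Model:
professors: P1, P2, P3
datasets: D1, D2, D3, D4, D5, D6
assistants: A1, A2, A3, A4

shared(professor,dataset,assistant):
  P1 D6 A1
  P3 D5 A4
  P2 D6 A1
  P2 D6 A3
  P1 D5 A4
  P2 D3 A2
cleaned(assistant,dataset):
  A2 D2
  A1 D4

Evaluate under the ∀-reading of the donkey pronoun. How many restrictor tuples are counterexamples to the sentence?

"her" takes "an assistant" as antecedent and "it" takes "a dataset"; both are donkey pronouns co-varying with the restrictor.
Strong reading: for every (p,d,a) with shared(p,d,a), cleaned(a,d).
Restrictor triples: (P1,D5,A4)→cleaned(A4,D5) ✗  (P1,D6,A1)→cleaned(A1,D6) ✗  (P2,D3,A2)→cleaned(A2,D3) ✗  (P2,D6,A1)→cleaned(A1,D6) ✗  (P2,D6,A3)→cleaned(A3,D6) ✗  (P3,D5,A4)→cleaned(A4,D5) ✗
Counterexamples (restrictor triples failing the scope): 6.

6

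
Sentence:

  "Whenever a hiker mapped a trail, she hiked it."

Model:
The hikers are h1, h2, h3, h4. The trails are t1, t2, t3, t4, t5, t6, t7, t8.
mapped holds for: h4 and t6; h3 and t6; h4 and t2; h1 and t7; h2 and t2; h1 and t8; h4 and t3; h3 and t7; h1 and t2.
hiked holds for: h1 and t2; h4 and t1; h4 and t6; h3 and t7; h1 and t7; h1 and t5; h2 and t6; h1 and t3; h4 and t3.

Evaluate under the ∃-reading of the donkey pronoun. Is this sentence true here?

"it" takes "a trail" as antecedent — a donkey pronoun bound across the clause boundary.
Weak reading: every hiker h with some mapped-trail has at least one mapped-trail t such that hiked(h,t).
Per hiker: h1:✓  h2:✗  h3:✓  h4:✓
h2 has no witness among its mapped-trails.

False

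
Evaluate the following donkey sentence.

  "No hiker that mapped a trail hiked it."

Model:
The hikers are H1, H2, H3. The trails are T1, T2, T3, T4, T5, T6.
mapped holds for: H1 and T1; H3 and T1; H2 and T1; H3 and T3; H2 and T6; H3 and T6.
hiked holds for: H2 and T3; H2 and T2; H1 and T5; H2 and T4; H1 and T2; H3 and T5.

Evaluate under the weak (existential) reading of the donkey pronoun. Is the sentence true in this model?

True

"it" takes "a trail" as antecedent — a donkey pronoun bound across the clause boundary.
Truth condition: for no (h,t) with mapped(h,t) does hiked(h,t) hold.
Restrictor pairs — does the scope hold? (H1,T1):fails  (H2,T1):fails  (H2,T6):fails  (H3,T1):fails  (H3,T3):fails  (H3,T6):fails
Scope holds for no restrictor pair, so the sentence is true.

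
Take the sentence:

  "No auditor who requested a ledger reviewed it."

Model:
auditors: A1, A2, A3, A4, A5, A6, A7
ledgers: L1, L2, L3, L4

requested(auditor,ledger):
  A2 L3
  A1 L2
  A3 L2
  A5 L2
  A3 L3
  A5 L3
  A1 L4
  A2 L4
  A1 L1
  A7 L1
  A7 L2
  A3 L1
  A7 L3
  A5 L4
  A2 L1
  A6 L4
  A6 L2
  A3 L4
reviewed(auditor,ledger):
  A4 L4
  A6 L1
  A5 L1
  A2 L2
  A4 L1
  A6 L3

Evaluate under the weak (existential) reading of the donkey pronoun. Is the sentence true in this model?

"it" takes "a ledger" as antecedent — a donkey pronoun bound across the clause boundary.
Truth condition: for no (a,l) with requested(a,l) does reviewed(a,l) hold.
Restrictor pairs — does the scope hold? (A1,L1):fails  (A1,L2):fails  (A1,L4):fails  (A2,L1):fails  (A2,L3):fails  (A2,L4):fails  (A3,L1):fails  (A3,L2):fails  (A3,L3):fails  (A3,L4):fails  (A5,L2):fails  (A5,L3):fails  (A5,L4):fails  (A6,L2):fails  (A6,L4):fails  (A7,L1):fails  (A7,L2):fails  (A7,L3):fails
Scope holds for no restrictor pair, so the sentence is true.

True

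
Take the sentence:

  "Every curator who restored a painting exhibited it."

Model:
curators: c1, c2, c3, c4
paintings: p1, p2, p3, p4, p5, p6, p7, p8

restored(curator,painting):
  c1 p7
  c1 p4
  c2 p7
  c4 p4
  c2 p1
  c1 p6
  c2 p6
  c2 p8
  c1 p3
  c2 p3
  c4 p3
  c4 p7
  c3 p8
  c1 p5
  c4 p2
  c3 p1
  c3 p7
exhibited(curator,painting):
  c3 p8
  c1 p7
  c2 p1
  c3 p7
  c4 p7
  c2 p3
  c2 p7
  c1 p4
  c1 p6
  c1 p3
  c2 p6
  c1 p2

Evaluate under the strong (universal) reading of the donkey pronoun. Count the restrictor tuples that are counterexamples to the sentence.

"it" takes "a painting" as antecedent — a donkey pronoun bound across the clause boundary.
Strong reading: for every (c,p) with restored(c,p), exhibited(c,p).
Restrictor pairs: (c1,p3) ✓  (c1,p4) ✓  (c1,p5) ✗  (c1,p6) ✓  (c1,p7) ✓  (c2,p1) ✓  (c2,p3) ✓  (c2,p6) ✓  (c2,p7) ✓  (c2,p8) ✗  (c3,p1) ✗  (c3,p7) ✓  (c3,p8) ✓  (c4,p2) ✗  (c4,p3) ✗  (c4,p4) ✗  (c4,p7) ✓
Counterexamples (restrictor pairs failing the scope): 6.

6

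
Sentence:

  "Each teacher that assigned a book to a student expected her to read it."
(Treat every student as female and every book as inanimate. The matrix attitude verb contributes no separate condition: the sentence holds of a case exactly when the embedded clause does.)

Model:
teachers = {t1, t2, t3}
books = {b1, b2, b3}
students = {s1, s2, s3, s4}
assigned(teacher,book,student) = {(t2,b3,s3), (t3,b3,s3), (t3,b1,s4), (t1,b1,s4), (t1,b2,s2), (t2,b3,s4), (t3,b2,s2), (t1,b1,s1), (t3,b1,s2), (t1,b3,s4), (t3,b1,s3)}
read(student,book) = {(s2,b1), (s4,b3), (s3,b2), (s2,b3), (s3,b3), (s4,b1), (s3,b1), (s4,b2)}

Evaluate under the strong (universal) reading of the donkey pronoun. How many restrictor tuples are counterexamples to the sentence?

"her" takes "a student" as antecedent and "it" takes "a book"; both are donkey pronouns co-varying with the restrictor.
Strong reading: for every (t,b,s) with assigned(t,b,s), read(s,b).
Restrictor triples: (t1,b1,s1)→read(s1,b1) ✗  (t1,b1,s4)→read(s4,b1) ✓  (t1,b2,s2)→read(s2,b2) ✗  (t1,b3,s4)→read(s4,b3) ✓  (t2,b3,s3)→read(s3,b3) ✓  (t2,b3,s4)→read(s4,b3) ✓  (t3,b1,s2)→read(s2,b1) ✓  (t3,b1,s3)→read(s3,b1) ✓  (t3,b1,s4)→read(s4,b1) ✓  (t3,b2,s2)→read(s2,b2) ✗  (t3,b3,s3)→read(s3,b3) ✓
Counterexamples (restrictor triples failing the scope): 3.

3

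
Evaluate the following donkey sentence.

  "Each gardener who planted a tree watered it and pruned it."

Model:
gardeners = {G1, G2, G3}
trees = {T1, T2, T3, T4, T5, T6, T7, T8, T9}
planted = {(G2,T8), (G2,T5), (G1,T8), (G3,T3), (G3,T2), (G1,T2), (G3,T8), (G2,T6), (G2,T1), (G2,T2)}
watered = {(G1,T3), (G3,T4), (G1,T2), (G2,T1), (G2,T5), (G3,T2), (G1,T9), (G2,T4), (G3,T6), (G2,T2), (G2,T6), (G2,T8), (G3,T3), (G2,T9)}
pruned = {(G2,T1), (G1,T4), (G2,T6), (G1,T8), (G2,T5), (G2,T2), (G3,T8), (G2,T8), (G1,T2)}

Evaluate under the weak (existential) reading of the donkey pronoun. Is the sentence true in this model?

False

"it" takes "a tree" as antecedent — a donkey pronoun bound across the clause boundary.
Weak reading: every gardener g with some planted-tree has at least one planted-tree t such that watered(g,t) ∧ pruned(g,t).
Per gardener: G1:✓  G2:✓  G3:✗
G3 has no witness among its planted-trees.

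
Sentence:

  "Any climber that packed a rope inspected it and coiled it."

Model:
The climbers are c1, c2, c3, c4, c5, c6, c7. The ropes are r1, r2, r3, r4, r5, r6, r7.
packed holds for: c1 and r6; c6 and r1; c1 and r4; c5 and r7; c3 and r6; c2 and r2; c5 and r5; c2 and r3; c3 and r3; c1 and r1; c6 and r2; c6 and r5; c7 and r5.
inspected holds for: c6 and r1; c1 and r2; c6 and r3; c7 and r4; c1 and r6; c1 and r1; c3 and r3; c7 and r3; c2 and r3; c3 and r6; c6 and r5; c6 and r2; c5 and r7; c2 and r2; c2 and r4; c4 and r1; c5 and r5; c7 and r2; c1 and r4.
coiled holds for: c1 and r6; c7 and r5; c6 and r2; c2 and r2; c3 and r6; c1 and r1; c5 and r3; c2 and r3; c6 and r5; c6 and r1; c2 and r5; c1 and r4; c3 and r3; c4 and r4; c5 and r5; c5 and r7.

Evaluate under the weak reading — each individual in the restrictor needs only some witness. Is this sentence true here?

"it" takes "a rope" as antecedent — a donkey pronoun bound across the clause boundary.
Weak reading: every climber c with some packed-rope has at least one packed-rope r such that inspected(c,r) ∧ coiled(c,r).
Per climber: c1:✓  c2:✓  c3:✓  c5:✓  c6:✓  c7:✗
c7 has no witness among its packed-ropes.

False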